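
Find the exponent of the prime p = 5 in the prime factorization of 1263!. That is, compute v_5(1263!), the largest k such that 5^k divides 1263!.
v_5(1263!) = 314

Legendre's formula: v_p(n!) = Σ_{k ≥ 1} ⌊n / p^k⌋. For p = 5, n = 1263, the terms are:
  ⌊1263/5^1⌋ = ⌊1263/5⌋ = 252
  ⌊1263/5^2⌋ = ⌊1263/25⌋ = 50
  ⌊1263/5^3⌋ = ⌊1263/125⌋ = 10
  ⌊1263/5^4⌋ = ⌊1263/625⌋ = 2
(the next term ⌊1263/5^5⌋ = 0, terminating the sum). Summing: v_5(1263!) = 252 + 50 + 10 + 2 = 314.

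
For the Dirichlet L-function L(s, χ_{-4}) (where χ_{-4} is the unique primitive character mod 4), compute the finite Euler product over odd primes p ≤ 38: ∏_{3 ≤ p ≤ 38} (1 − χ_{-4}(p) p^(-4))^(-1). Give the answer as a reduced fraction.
∏ = 36907491853859640421662745584761054387/37320078298954450639637508295357366272

The odd primes p ≤ 38 are [3, 5, 7, 11, 13, 17, 19, 23, 29, 31, 37]. For each, χ(p) = 1 if p ≡ 1 mod 4, χ(p) = −1 if p ≡ 3 mod 4. Taking (1 − χ(p)/p^4)^(-1) = p^4/(p^4 − χ(p)): (1 − (-1)/3^4)^(-1) · (1 − (1)/5^4)^(-1) · (1 − (-1)/7^4)^(-1) · (1 − (-1)/11^4)^(-1) · (1 − (1)/13^4)^(-1) · (1 − (1)/17^4)^(-1) · (1 − (-1)/19^4)^(-1) · (1 − (-1)/23^4)^(-1) · (1 − (1)/29^4)^(-1) · (1 − (-1)/31^4)^(-1) · (1 − (1)/37^4)^(-1) = 36907491853859640421662745584761054387/37320078298954450639637508295357366272.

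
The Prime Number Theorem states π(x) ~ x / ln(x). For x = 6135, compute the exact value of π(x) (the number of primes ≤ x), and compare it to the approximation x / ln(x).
π(6135) = 800;  x/ln(x) ≈ 703.41;  relative error ≈ 12.07%.

Directly count primes up to 6135: π(6135) = 800. The PNT approximation gives 6135/ln(6135) ≈ 6135/8.72177 ≈ 703.41. Relative error (π(x) − x/ln(x)) / π(x) ≈ 12.07%; the approximation is known to undercount slightly (Li(x) is a better estimate).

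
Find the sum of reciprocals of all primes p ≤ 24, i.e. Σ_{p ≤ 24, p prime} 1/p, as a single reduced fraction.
Σ 1/p = 334406399/223092870

π(24) = 9, so the primes ≤ 24 are [2, 3, 5, 7, 11, 13, 17, 19, 23]. Summing 1/p over these primes: 334406399/223092870 ≈ 1.4990. Mertens estimate ln ln(24) + 0.2615 ≈ 1.4178.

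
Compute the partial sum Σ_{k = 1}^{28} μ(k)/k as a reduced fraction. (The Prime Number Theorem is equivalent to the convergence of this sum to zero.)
Σ μ(k)/k = 4165258/111546435

Values of μ(k) for 1 ≤ k ≤ 28: μ(1) = 1, μ(2) = -1, μ(3) = -1, μ(5) = -1, μ(6) = 1, μ(7) = -1, μ(10) = 1, μ(11) = -1, μ(13) = -1, μ(14) = 1, μ(15) = 1, μ(17) = -1, μ(19) = -1, μ(21) = 1, μ(22) = 1, μ(23) = -1, μ(26) = 1, with μ = 0 on non-squarefree integers. Summing μ(k)/k for k where μ(k) ≠ 0 gives 4165258/111546435 ≈ 0.0373. (PNT ⟺ this sum → 0 as n → ∞.)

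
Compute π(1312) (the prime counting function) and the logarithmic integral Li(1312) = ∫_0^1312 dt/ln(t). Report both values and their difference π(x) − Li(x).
π(1312) = 214;  Li(1312) ≈ 221.87;  π(x) − Li(x) ≈ -7.87.

Direct count of primes ≤ 1312 gives π(1312) = 214. Numerical evaluation of the logarithmic integral gives Li(1312) ≈ 221.87. The difference π(x) − Li(x) ≈ -7.87 is typically negative for small/moderate x (Li(x) overestimates), though Littlewood's theorem shows this sign changes infinitely often.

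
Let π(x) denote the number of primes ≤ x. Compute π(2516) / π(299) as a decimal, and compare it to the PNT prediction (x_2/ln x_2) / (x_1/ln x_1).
π(2516)/π(299) = 368/62 ≈ 5.9355;  PNT prediction ≈ 6.1258.

π(299) = 62 and π(2516) = 368, so π(2516)/π(299) ≈ 5.9355. The PNT-predicted ratio is (2516/ln(2516)) / (299/ln(299)) ≈ 6.1258. The two agree to within a few percent, as expected.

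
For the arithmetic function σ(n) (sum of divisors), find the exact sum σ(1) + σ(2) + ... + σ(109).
Σ_{n ≤ 109} σ(n) = 9783

Compute σ(n) for each 1 ≤ n ≤ 109: σ(1) = 1, σ(2) = 3, σ(3) = 4, σ(4) = 7, σ(5) = 6, σ(6) = 12, σ(7) = 8, σ(8) = 15, σ(9) = 13, σ(10) = 18, σ(11) = 12, σ(12) = 28, σ(13) = 14, σ(14) = 24, σ(15) = 24, σ(16) = 31, σ(17) = 18, σ(18) = 39, σ(19) = 20, σ(20) = 42, σ(21) = 32, σ(22) = 36, σ(23) = 24, σ(24) = 60, σ(25) = 31, σ(26) = 42, σ(27) = 40, σ(28) = 56, σ(29) = 30, σ(30) = 72, σ(31) = 32, σ(32) = 63, σ(33) = 48, σ(34) = 54, σ(35) = 48, σ(36) = 91, σ(37) = 38, σ(38) = 60, σ(39) = 56, σ(40) = 90, σ(41) = 42, σ(42) = 96, σ(43) = 44, σ(44) = 84, σ(45) = 78, σ(46) = 72, σ(47) = 48, σ(48) = 124, σ(49) = 57, σ(50) = 93, σ(51) = 72, σ(52) = 98, σ(53) = 54, σ(54) = 120, σ(55) = 72, σ(56) = 120, σ(57) = 80, σ(58) = 90, σ(59) = 60, σ(60) = 168, σ(61) = 62, σ(62) = 96, σ(63) = 104, σ(64) = 127, σ(65) = 84, σ(66) = 144, σ(67) = 68, σ(68) = 126, σ(69) = 96, σ(70) = 144, σ(71) = 72, σ(72) = 195, σ(73) = 74, σ(74) = 114, σ(75) = 124, σ(76) = 140, σ(77) = 96, σ(78) = 168, σ(79) = 80, σ(80) = 186, σ(81) = 121, σ(82) = 126, σ(83) = 84, σ(84) = 224, σ(85) = 108, σ(86) = 132, σ(87) = 120, σ(88) = 180, σ(89) = 90, σ(90) = 234, σ(91) = 112, σ(92) = 168, σ(93) = 128, σ(94) = 144, σ(95) = 120, σ(96) = 252, σ(97) = 98, σ(98) = 171, σ(99) = 156, σ(100) = 217, σ(101) = 102, σ(102) = 216, σ(103) = 104, σ(104) = 210, σ(105) = 192, σ(106) = 162, σ(107) = 108, σ(108) = 280, σ(109) = 110. Summing all 109 values: 9783. (Average order: Σ_{n ≤ x} σ(n) ~ (π²/12) x². For x = 109, (π²/12)·109² ≈ 9771.73.)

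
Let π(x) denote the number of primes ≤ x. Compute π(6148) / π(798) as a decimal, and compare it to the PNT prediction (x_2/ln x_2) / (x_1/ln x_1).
π(6148)/π(798) = 801/139 ≈ 5.7626;  PNT prediction ≈ 5.9011.

π(798) = 139 and π(6148) = 801, so π(6148)/π(798) ≈ 5.7626. The PNT-predicted ratio is (6148/ln(6148)) / (798/ln(798)) ≈ 5.9011. The two agree to within a few percent, as expected.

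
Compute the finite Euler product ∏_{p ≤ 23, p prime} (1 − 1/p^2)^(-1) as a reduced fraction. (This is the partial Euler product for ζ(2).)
∏ = 718188003533/440301256704

The primes p ≤ 23 are [2, 3, 5, 7, 11, 13, 17, 19, 23]. For each prime, (1 − 1/p^2)^(-1) = p^2 / (p^2 − 1). The product is (1 − 1/2^2)^(-1), (1 − 1/3^2)^(-1), (1 − 1/5^2)^(-1), (1 − 1/7^2)^(-1), (1 − 1/11^2)^(-1), (1 − 1/13^2)^(-1), (1 − 1/17^2)^(-1), (1 − 1/19^2)^(-1), (1 − 1/23^2)^(-1) = ∏ p^2 / (p^2 − 1) = 718188003533/440301256704.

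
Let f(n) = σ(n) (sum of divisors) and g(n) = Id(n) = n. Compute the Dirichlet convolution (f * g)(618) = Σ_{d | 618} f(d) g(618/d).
(σ * Id)(618) = 7245

Divisors of 618: [1, 2, 3, 6, 103, 206, 309, 618]. For each d | 618:
  d = 1: σ(1) · Id(618/1) = 1 · 618 = 618
  d = 2: σ(2) · Id(618/2) = 3 · 309 = 927
  d = 3: σ(3) · Id(618/3) = 4 · 206 = 824
  d = 6: σ(6) · Id(618/6) = 12 · 103 = 1236
  d = 103: σ(103) · Id(618/103) = 104 · 6 = 624
  d = 206: σ(206) · Id(618/206) = 312 · 3 = 936
  d = 309: σ(309) · Id(618/309) = 416 · 2 = 832
  d = 618: σ(618) · Id(618/618) = 1248 · 1 = 1248
Summing: (σ * Id)(618) = 618 + 927 + 824 + 1236 + 624 + 936 + 832 + 1248 = 7245.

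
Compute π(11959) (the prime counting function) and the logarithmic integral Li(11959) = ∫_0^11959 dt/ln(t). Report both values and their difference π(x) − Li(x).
π(11959) = 1434;  Li(11959) ≈ 1456.73;  π(x) − Li(x) ≈ -22.73.

Direct count of primes ≤ 11959 gives π(11959) = 1434. Numerical evaluation of the logarithmic integral gives Li(11959) ≈ 1456.73. The difference π(x) − Li(x) ≈ -22.73 is typically negative for small/moderate x (Li(x) overestimates), though Littlewood's theorem shows this sign changes infinitely often.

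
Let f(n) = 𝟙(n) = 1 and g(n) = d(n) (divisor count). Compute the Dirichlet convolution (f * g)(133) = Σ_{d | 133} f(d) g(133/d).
(𝟙 * d)(133) = 9

Divisors of 133: [1, 7, 19, 133]. For each d | 133:
  d = 1: 𝟙(1) · d(133/1) = 1 · 4 = 4
  d = 7: 𝟙(7) · d(133/7) = 1 · 2 = 2
  d = 19: 𝟙(19) · d(133/19) = 1 · 2 = 2
  d = 133: 𝟙(133) · d(133/133) = 1 · 1 = 1
Summing: (𝟙 * d)(133) = 4 + 2 + 2 + 1 = 9.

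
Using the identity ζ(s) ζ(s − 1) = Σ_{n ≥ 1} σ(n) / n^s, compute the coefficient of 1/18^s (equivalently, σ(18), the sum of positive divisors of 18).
σ(18) = 39

In the product (Σ m^0/m^s)(Σ k / k^s) = Σ (Σ_{d | n} d) / n^s, the coefficient of 1/n^s is σ(n) = Σ_{d | n} d. For n = 18, divisors are [1, 2, 3, 6, 9, 18]; summing: σ(18) = 39.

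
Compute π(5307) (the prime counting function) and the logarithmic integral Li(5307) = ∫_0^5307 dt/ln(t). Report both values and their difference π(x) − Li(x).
π(5307) = 703;  Li(5307) ≈ 720.20;  π(x) − Li(x) ≈ -17.20.

Direct count of primes ≤ 5307 gives π(5307) = 703. Numerical evaluation of the logarithmic integral gives Li(5307) ≈ 720.20. The difference π(x) − Li(x) ≈ -17.20 is typically negative for small/moderate x (Li(x) overestimates), though Littlewood's theorem shows this sign changes infinitely often.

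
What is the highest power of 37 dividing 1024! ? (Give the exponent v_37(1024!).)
v_37(1024!) = 27

Legendre's formula: v_p(n!) = Σ_{k ≥ 1} ⌊n / p^k⌋. For p = 37, n = 1024, the terms are:
  ⌊1024/37^1⌋ = ⌊1024/37⌋ = 27
(the next term ⌊1024/37^2⌋ = 0, terminating the sum). Summing: v_37(1024!) = 27 = 27.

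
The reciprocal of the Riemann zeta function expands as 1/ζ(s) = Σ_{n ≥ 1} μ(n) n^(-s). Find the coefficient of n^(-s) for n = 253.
μ(253) = 1

Factor n = 253 = 11 · 23. μ(n) = 0 if any exponent ≥ 2 (not squarefree); otherwise μ(n) = (−1)^{ω(n)} where ω(n) is the number of distinct prime factors. Applying: μ(253) = 1.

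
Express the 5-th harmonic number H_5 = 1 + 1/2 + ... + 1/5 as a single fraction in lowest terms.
H_5 = 137/60

Direct summation: H_5 = 1 + 1/2 + ... + 1/5. The least common denominator is lcm(1, ..., 5) = 60; over this denominator the numerator is 60 + 30 + 20 + 15 + 12 = 137, so H_5 = 137/60 (already in lowest terms) ≈ 2.28333. (The PNT-adjacent estimate ln(5) + γ ≈ 2.18665 matches within O(1/n).)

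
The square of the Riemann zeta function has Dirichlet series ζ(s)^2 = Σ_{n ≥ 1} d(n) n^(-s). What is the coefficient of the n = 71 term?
d(71) = 2

ζ(s)^2 = (Σ 1/m^s)(Σ 1/k^s). The coefficient of 1/n^s in the product is the number of ordered pairs (m, k) with mk = n, which equals d(n). For n = 71, divisors are [1, 71], so d(71) = 2.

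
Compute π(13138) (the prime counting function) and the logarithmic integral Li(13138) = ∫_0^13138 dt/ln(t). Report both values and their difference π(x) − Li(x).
π(13138) = 1562;  Li(13138) ≈ 1581.67;  π(x) − Li(x) ≈ -19.67.

Direct count of primes ≤ 13138 gives π(13138) = 1562. Numerical evaluation of the logarithmic integral gives Li(13138) ≈ 1581.67. The difference π(x) − Li(x) ≈ -19.67 is typically negative for small/moderate x (Li(x) overestimates), though Littlewood's theorem shows this sign changes infinitely often.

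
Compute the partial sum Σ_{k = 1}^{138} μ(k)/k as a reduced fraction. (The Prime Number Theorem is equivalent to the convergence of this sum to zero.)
Σ μ(k)/k = -555287024704611060265939362206536129932460842882137/72047817630210000485677936198920432067383702541010310

Values of μ(k) for 1 ≤ k ≤ 138: μ(1) = 1, μ(2) = -1, μ(3) = -1, μ(5) = -1, μ(6) = 1, μ(7) = -1, μ(10) = 1, μ(11) = -1, μ(13) = -1, μ(14) = 1, μ(15) = 1, μ(17) = -1, μ(19) = -1, μ(21) = 1, μ(22) = 1, μ(23) = -1, μ(26) = 1, μ(29) = -1, μ(30) = -1, μ(31) = -1, μ(33) = 1, μ(34) = 1, μ(35) = 1, μ(37) = -1, μ(38) = 1, μ(39) = 1, μ(41) = -1, μ(42) = -1, μ(43) = -1, μ(46) = 1, μ(47) = -1, μ(51) = 1, μ(53) = -1, μ(55) = 1, μ(57) = 1, μ(58) = 1, μ(59) = -1, μ(61) = -1, μ(62) = 1, μ(65) = 1, μ(66) = -1, μ(67) = -1, μ(69) = 1, μ(70) = -1, μ(71) = -1, μ(73) = -1, μ(74) = 1, μ(77) = 1, μ(78) = -1, μ(79) = -1, μ(82) = 1, μ(83) = -1, μ(85) = 1, μ(86) = 1, μ(87) = 1, μ(89) = -1, μ(91) = 1, μ(93) = 1, μ(94) = 1, μ(95) = 1, μ(97) = -1, μ(101) = -1, μ(102) = -1, μ(103) = -1, μ(105) = -1, μ(106) = 1, μ(107) = -1, μ(109) = -1, μ(110) = -1, μ(111) = 1, μ(113) = -1, μ(114) = -1, μ(115) = 1, μ(118) = 1, μ(119) = 1, μ(122) = 1, μ(123) = 1, μ(127) = -1, μ(129) = 1, μ(130) = -1, μ(131) = -1, μ(133) = 1, μ(134) = 1, μ(137) = -1, μ(138) = -1, with μ = 0 on non-squarefree integers. Summing μ(k)/k for k where μ(k) ≠ 0 gives -555287024704611060265939362206536129932460842882137/72047817630210000485677936198920432067383702541010310 ≈ -0.0077. (PNT ⟺ this sum → 0 as n → ∞.)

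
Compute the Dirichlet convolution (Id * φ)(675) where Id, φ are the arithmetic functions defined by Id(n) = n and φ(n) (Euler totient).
(Id * φ)(675) = 5265

Divisors of 675: [1, 3, 5, 9, 15, 25, 27, 45, 75, 135, 225, 675]. For each d | 675:
  d = 1: Id(1) · φ(675/1) = 1 · 360 = 360
  d = 3: Id(3) · φ(675/3) = 3 · 120 = 360
  d = 5: Id(5) · φ(675/5) = 5 · 72 = 360
  d = 9: Id(9) · φ(675/9) = 9 · 40 = 360
  d = 15: Id(15) · φ(675/15) = 15 · 24 = 360
  d = 25: Id(25) · φ(675/25) = 25 · 18 = 450
  d = 27: Id(27) · φ(675/27) = 27 · 20 = 540
  d = 45: Id(45) · φ(675/45) = 45 · 8 = 360
  d = 75: Id(75) · φ(675/75) = 75 · 6 = 450
  d = 135: Id(135) · φ(675/135) = 135 · 4 = 540
  d = 225: Id(225) · φ(675/225) = 225 · 2 = 450
  d = 675: Id(675) · φ(675/675) = 675 · 1 = 675
Summing: (Id * φ)(675) = 360 + 360 + 360 + 360 + 360 + 450 + 540 + 360 + 450 + 540 + 450 + 675 = 5265.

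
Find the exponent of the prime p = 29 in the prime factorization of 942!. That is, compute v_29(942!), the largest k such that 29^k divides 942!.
v_29(942!) = 33

Legendre's formula: v_p(n!) = Σ_{k ≥ 1} ⌊n / p^k⌋. For p = 29, n = 942, the terms are:
  ⌊942/29^1⌋ = ⌊942/29⌋ = 32
  ⌊942/29^2⌋ = ⌊942/841⌋ = 1
(the next term ⌊942/29^3⌋ = 0, terminating the sum). Summing: v_29(942!) = 32 + 1 = 33.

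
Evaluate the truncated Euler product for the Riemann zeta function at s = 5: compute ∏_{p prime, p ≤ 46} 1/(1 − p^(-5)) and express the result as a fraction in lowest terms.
∏ = 1572482291224969810929353517600303098269844539827384419450979869/1516482033755337998564749447506198249900022724140786873799147520

The primes p ≤ 46 are [2, 3, 5, 7, 11, 13, 17, 19, 23, 29, 31, 37, 41, 43]. For each prime, (1 − 1/p^5)^(-1) = p^5 / (p^5 − 1). The product is (1 − 1/2^5)^(-1), (1 − 1/3^5)^(-1), (1 − 1/5^5)^(-1), (1 − 1/7^5)^(-1), (1 − 1/11^5)^(-1), (1 − 1/13^5)^(-1), (1 − 1/17^5)^(-1), (1 − 1/19^5)^(-1), (1 − 1/23^5)^(-1), (1 − 1/29^5)^(-1), (1 − 1/31^5)^(-1), (1 − 1/37^5)^(-1), (1 − 1/41^5)^(-1), (1 − 1/43^5)^(-1) = ∏ p^5 / (p^5 − 1) = 1572482291224969810929353517600303098269844539827384419450979869/1516482033755337998564749447506198249900022724140786873799147520.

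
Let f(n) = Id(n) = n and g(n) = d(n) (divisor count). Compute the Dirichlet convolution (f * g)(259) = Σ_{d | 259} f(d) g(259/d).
(Id * d)(259) = 351

Divisors of 259: [1, 7, 37, 259]. For each d | 259:
  d = 1: Id(1) · d(259/1) = 1 · 4 = 4
  d = 7: Id(7) · d(259/7) = 7 · 2 = 14
  d = 37: Id(37) · d(259/37) = 37 · 2 = 74
  d = 259: Id(259) · d(259/259) = 259 · 1 = 259
Summing: (Id * d)(259) = 4 + 14 + 74 + 259 = 351.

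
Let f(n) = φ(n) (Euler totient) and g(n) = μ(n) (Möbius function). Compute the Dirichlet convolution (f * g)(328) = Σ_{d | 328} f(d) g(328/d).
(φ * μ)(328) = 78

Divisors of 328: [1, 2, 4, 8, 41, 82, 164, 328]. For each d | 328:
  d = 1: φ(1) · μ(328/1) = 1 · 0 = 0
  d = 2: φ(2) · μ(328/2) = 1 · 0 = 0
  d = 4: φ(4) · μ(328/4) = 2 · 1 = 2
  d = 8: φ(8) · μ(328/8) = 4 · -1 = -4
  d = 41: φ(41) · μ(328/41) = 40 · 0 = 0
  d = 82: φ(82) · μ(328/82) = 40 · 0 = 0
  d = 164: φ(164) · μ(328/164) = 80 · -1 = -80
  d = 328: φ(328) · μ(328/328) = 160 · 1 = 160
Summing: (φ * μ)(328) = 0 + 0 + 2 + -4 + 0 + 0 + -80 + 160 = 78.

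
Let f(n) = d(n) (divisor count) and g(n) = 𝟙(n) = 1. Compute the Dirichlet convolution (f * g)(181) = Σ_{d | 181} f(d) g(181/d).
(d * 𝟙)(181) = 3

Divisors of 181: [1, 181]. For each d | 181:
  d = 1: d(1) · 𝟙(181/1) = 1 · 1 = 1
  d = 181: d(181) · 𝟙(181/181) = 2 · 1 = 2
Summing: (d * 𝟙)(181) = 1 + 2 = 3.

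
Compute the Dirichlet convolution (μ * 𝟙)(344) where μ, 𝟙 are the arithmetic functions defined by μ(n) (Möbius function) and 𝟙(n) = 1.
(μ * 𝟙)(344) = 0

Divisors of 344: [1, 2, 4, 8, 43, 86, 172, 344]. For each d | 344:
  d = 1: μ(1) · 𝟙(344/1) = 1 · 1 = 1
  d = 2: μ(2) · 𝟙(344/2) = -1 · 1 = -1
  d = 4: μ(4) · 𝟙(344/4) = 0 · 1 = 0
  d = 8: μ(8) · 𝟙(344/8) = 0 · 1 = 0
  d = 43: μ(43) · 𝟙(344/43) = -1 · 1 = -1
  d = 86: μ(86) · 𝟙(344/86) = 1 · 1 = 1
  d = 172: μ(172) · 𝟙(344/172) = 0 · 1 = 0
  d = 344: μ(344) · 𝟙(344/344) = 0 · 1 = 0
Summing: (μ * 𝟙)(344) = 1 + -1 + 0 + 0 + -1 + 1 + 0 + 0 = 0.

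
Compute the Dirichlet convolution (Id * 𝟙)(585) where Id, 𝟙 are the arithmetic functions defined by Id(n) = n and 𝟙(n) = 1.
(Id * 𝟙)(585) = 1092

Divisors of 585: [1, 3, 5, 9, 13, 15, 39, 45, 65, 117, 195, 585]. For each d | 585:
  d = 1: Id(1) · 𝟙(585/1) = 1 · 1 = 1
  d = 3: Id(3) · 𝟙(585/3) = 3 · 1 = 3
  d = 5: Id(5) · 𝟙(585/5) = 5 · 1 = 5
  d = 9: Id(9) · 𝟙(585/9) = 9 · 1 = 9
  d = 13: Id(13) · 𝟙(585/13) = 13 · 1 = 13
  d = 15: Id(15) · 𝟙(585/15) = 15 · 1 = 15
  d = 39: Id(39) · 𝟙(585/39) = 39 · 1 = 39
  d = 45: Id(45) · 𝟙(585/45) = 45 · 1 = 45
  d = 65: Id(65) · 𝟙(585/65) = 65 · 1 = 65
  d = 117: Id(117) · 𝟙(585/117) = 117 · 1 = 117
  d = 195: Id(195) · 𝟙(585/195) = 195 · 1 = 195
  d = 585: Id(585) · 𝟙(585/585) = 585 · 1 = 585
Summing: (Id * 𝟙)(585) = 1 + 3 + 5 + 9 + 13 + 15 + 39 + 45 + 65 + 117 + 195 + 585 = 1092.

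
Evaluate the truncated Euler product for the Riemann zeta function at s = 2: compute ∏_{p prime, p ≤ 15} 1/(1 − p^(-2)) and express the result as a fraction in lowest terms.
∏ = 715715/442368

The primes p ≤ 15 are [2, 3, 5, 7, 11, 13]. For each prime, (1 − 1/p^2)^(-1) = p^2 / (p^2 − 1). The product is (1 − 1/2^2)^(-1), (1 − 1/3^2)^(-1), (1 − 1/5^2)^(-1), (1 − 1/7^2)^(-1), (1 − 1/11^2)^(-1), (1 − 1/13^2)^(-1) = ∏ p^2 / (p^2 − 1) = 715715/442368.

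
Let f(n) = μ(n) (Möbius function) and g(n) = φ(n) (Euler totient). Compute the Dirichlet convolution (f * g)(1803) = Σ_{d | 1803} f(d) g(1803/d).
(μ * φ)(1803) = 599

Divisors of 1803: [1, 3, 601, 1803]. For each d | 1803:
  d = 1: μ(1) · φ(1803/1) = 1 · 1200 = 1200
  d = 3: μ(3) · φ(1803/3) = -1 · 600 = -600
  d = 601: μ(601) · φ(1803/601) = -1 · 2 = -2
  d = 1803: μ(1803) · φ(1803/1803) = 1 · 1 = 1
Summing: (μ * φ)(1803) = 1200 + -600 + -2 + 1 = 599.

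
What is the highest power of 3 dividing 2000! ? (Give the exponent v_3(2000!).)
v_3(2000!) = 996

Legendre's formula: v_p(n!) = Σ_{k ≥ 1} ⌊n / p^k⌋. For p = 3, n = 2000, the terms are:
  ⌊2000/3^1⌋ = ⌊2000/3⌋ = 666
  ⌊2000/3^2⌋ = ⌊2000/9⌋ = 222
  ⌊2000/3^3⌋ = ⌊2000/27⌋ = 74
  ⌊2000/3^4⌋ = ⌊2000/81⌋ = 24
  ⌊2000/3^5⌋ = ⌊2000/243⌋ = 8
  ⌊2000/3^6⌋ = ⌊2000/729⌋ = 2
(the next term ⌊2000/3^7⌋ = 0, terminating the sum). Summing: v_3(2000!) = 666 + 222 + 74 + 24 + 8 + 2 = 996.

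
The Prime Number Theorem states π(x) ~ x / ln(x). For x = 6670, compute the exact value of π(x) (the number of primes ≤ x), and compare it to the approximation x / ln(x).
π(6670) = 859;  x/ln(x) ≈ 757.49;  relative error ≈ 11.82%.

Directly count primes up to 6670: π(6670) = 859. The PNT approximation gives 6670/ln(6670) ≈ 6670/8.80538 ≈ 757.49. Relative error (π(x) − x/ln(x)) / π(x) ≈ 11.82%; the approximation is known to undercount slightly (Li(x) is a better estimate).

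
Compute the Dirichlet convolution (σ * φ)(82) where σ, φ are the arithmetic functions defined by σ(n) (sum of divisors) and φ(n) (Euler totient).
(σ * φ)(82) = 328

Divisors of 82: [1, 2, 41, 82]. For each d | 82:
  d = 1: σ(1) · φ(82/1) = 1 · 40 = 40
  d = 2: σ(2) · φ(82/2) = 3 · 40 = 120
  d = 41: σ(41) · φ(82/41) = 42 · 1 = 42
  d = 82: σ(82) · φ(82/82) = 126 · 1 = 126
Summing: (σ * φ)(82) = 40 + 120 + 42 + 126 = 328.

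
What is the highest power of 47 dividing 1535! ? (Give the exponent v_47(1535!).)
v_47(1535!) = 32

Legendre's formula: v_p(n!) = Σ_{k ≥ 1} ⌊n / p^k⌋. For p = 47, n = 1535, the terms are:
  ⌊1535/47^1⌋ = ⌊1535/47⌋ = 32
(the next term ⌊1535/47^2⌋ = 0, terminating the sum). Summing: v_47(1535!) = 32 = 32.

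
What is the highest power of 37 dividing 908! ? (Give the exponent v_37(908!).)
v_37(908!) = 24

Legendre's formula: v_p(n!) = Σ_{k ≥ 1} ⌊n / p^k⌋. For p = 37, n = 908, the terms are:
  ⌊908/37^1⌋ = ⌊908/37⌋ = 24
(the next term ⌊908/37^2⌋ = 0, terminating the sum). Summing: v_37(908!) = 24 = 24.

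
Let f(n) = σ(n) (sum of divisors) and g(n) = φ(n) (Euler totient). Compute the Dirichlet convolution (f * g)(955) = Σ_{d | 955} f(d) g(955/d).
(σ * φ)(955) = 3820

Divisors of 955: [1, 5, 191, 955]. For each d | 955:
  d = 1: σ(1) · φ(955/1) = 1 · 760 = 760
  d = 5: σ(5) · φ(955/5) = 6 · 190 = 1140
  d = 191: σ(191) · φ(955/191) = 192 · 4 = 768
  d = 955: σ(955) · φ(955/955) = 1152 · 1 = 1152
Summing: (σ * φ)(955) = 760 + 1140 + 768 + 1152 = 3820.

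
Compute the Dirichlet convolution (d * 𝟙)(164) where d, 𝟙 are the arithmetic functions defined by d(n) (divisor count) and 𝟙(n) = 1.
(d * 𝟙)(164) = 18

Divisors of 164: [1, 2, 4, 41, 82, 164]. For each d | 164:
  d = 1: d(1) · 𝟙(164/1) = 1 · 1 = 1
  d = 2: d(2) · 𝟙(164/2) = 2 · 1 = 2
  d = 4: d(4) · 𝟙(164/4) = 3 · 1 = 3
  d = 41: d(41) · 𝟙(164/41) = 2 · 1 = 2
  d = 82: d(82) · 𝟙(164/82) = 4 · 1 = 4
  d = 164: d(164) · 𝟙(164/164) = 6 · 1 = 6
Summing: (d * 𝟙)(164) = 1 + 2 + 3 + 2 + 4 + 6 = 18.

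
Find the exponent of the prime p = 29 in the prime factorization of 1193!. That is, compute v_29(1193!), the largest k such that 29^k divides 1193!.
v_29(1193!) = 42

Legendre's formula: v_p(n!) = Σ_{k ≥ 1} ⌊n / p^k⌋. For p = 29, n = 1193, the terms are:
  ⌊1193/29^1⌋ = ⌊1193/29⌋ = 41
  ⌊1193/29^2⌋ = ⌊1193/841⌋ = 1
(the next term ⌊1193/29^3⌋ = 0, terminating the sum). Summing: v_29(1193!) = 41 + 1 = 42.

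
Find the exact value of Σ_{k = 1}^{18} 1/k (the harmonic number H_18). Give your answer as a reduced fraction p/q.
H_18 = 14274301/4084080

Direct summation: H_18 = 1 + 1/2 + ... + 1/18. The least common denominator is lcm(1, ..., 18) = 12252240; over this denominator the numerator is 12252240 + 6126120 + 4084080 + 3063060 + 2450448 + 2042040 + 1750320 + 1531530 + 1361360 + 1225224 + 1113840 + 1021020 + 942480 + 875160 + 816816 + 765765 + 720720 + 680680 = 42822903, so H_18 = 42822903/12252240; reducing by gcd(42822903, 12252240) = 3 gives 14274301/4084080 ≈ 3.49511. (The PNT-adjacent estimate ln(18) + γ ≈ 3.46759 matches within O(1/n).)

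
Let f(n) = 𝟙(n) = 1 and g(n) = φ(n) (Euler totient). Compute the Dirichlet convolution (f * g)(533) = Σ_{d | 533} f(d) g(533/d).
(𝟙 * φ)(533) = 533

Divisors of 533: [1, 13, 41, 533]. For each d | 533:
  d = 1: 𝟙(1) · φ(533/1) = 1 · 480 = 480
  d = 13: 𝟙(13) · φ(533/13) = 1 · 40 = 40
  d = 41: 𝟙(41) · φ(533/41) = 1 · 12 = 12
  d = 533: 𝟙(533) · φ(533/533) = 1 · 1 = 1
Summing: (𝟙 * φ)(533) = 480 + 40 + 12 + 1 = 533.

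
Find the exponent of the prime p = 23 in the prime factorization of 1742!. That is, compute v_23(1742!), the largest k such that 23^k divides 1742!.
v_23(1742!) = 78

Legendre's formula: v_p(n!) = Σ_{k ≥ 1} ⌊n / p^k⌋. For p = 23, n = 1742, the terms are:
  ⌊1742/23^1⌋ = ⌊1742/23⌋ = 75
  ⌊1742/23^2⌋ = ⌊1742/529⌋ = 3
(the next term ⌊1742/23^3⌋ = 0, terminating the sum). Summing: v_23(1742!) = 75 + 3 = 78.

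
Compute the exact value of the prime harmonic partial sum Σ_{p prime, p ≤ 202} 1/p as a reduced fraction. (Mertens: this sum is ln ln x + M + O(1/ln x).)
Σ 1/p = 15202313841027497739047080375538859939135227730139536997746371469607707132833646367/7799922041683461553249199106329813876687996789903550945093032474868511536164700810

π(202) = 46, so the primes ≤ 202 are [2, 3, 5, 7, 11, 13, 17, 19, 23, 29, 31, 37, 41, 43, 47, 53, 59, 61, 67, 71, 73, 79, 83, 89, 97, 101, 103, 107, 109, 113, 127, 131, 137, 139, 149, 151, 157, 163, 167, 173, 179, 181, 191, 193, 197, 199]. Summing 1/p over these primes: 15202313841027497739047080375538859939135227730139536997746371469607707132833646367/7799922041683461553249199106329813876687996789903550945093032474868511536164700810 ≈ 1.9490. Mertens estimate ln ln(202) + 0.2615 ≈ 1.9308.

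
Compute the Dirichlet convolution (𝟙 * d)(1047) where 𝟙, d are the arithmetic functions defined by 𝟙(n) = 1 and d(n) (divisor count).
(𝟙 * d)(1047) = 9

Divisors of 1047: [1, 3, 349, 1047]. For each d | 1047:
  d = 1: 𝟙(1) · d(1047/1) = 1 · 4 = 4
  d = 3: 𝟙(3) · d(1047/3) = 1 · 2 = 2
  d = 349: 𝟙(349) · d(1047/349) = 1 · 2 = 2
  d = 1047: 𝟙(1047) · d(1047/1047) = 1 · 1 = 1
Summing: (𝟙 * d)(1047) = 4 + 2 + 2 + 1 = 9.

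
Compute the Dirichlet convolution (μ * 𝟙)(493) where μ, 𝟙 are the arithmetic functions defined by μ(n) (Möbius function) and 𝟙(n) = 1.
(μ * 𝟙)(493) = 0

Divisors of 493: [1, 17, 29, 493]. For each d | 493:
  d = 1: μ(1) · 𝟙(493/1) = 1 · 1 = 1
  d = 17: μ(17) · 𝟙(493/17) = -1 · 1 = -1
  d = 29: μ(29) · 𝟙(493/29) = -1 · 1 = -1
  d = 493: μ(493) · 𝟙(493/493) = 1 · 1 = 1
Summing: (μ * 𝟙)(493) = 1 + -1 + -1 + 1 = 0.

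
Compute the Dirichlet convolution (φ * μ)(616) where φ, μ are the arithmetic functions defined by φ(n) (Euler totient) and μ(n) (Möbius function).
(φ * μ)(616) = 90

Divisors of 616: [1, 2, 4, 7, 8, 11, 14, 22, 28, 44, 56, 77, 88, 154, 308, 616]. For each d | 616:
  d = 1: φ(1) · μ(616/1) = 1 · 0 = 0
  d = 2: φ(2) · μ(616/2) = 1 · 0 = 0
  d = 4: φ(4) · μ(616/4) = 2 · -1 = -2
  d = 7: φ(7) · μ(616/7) = 6 · 0 = 0
  d = 8: φ(8) · μ(616/8) = 4 · 1 = 4
  d = 11: φ(11) · μ(616/11) = 10 · 0 = 0
  d = 14: φ(14) · μ(616/14) = 6 · 0 = 0
  d = 22: φ(22) · μ(616/22) = 10 · 0 = 0
  d = 28: φ(28) · μ(616/28) = 12 · 1 = 12
  d = 44: φ(44) · μ(616/44) = 20 · 1 = 20
  d = 56: φ(56) · μ(616/56) = 24 · -1 = -24
  d = 77: φ(77) · μ(616/77) = 60 · 0 = 0
  d = 88: φ(88) · μ(616/88) = 40 · -1 = -40
  d = 154: φ(154) · μ(616/154) = 60 · 0 = 0
  d = 308: φ(308) · μ(616/308) = 120 · -1 = -120
  d = 616: φ(616) · μ(616/616) = 240 · 1 = 240
Summing: (φ * μ)(616) = 0 + 0 + -2 + 0 + 4 + 0 + 0 + 0 + 12 + 20 + -24 + 0 + -40 + 0 + -120 + 240 = 90.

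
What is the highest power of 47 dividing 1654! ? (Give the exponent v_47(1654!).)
v_47(1654!) = 35

Legendre's formula: v_p(n!) = Σ_{k ≥ 1} ⌊n / p^k⌋. For p = 47, n = 1654, the terms are:
  ⌊1654/47^1⌋ = ⌊1654/47⌋ = 35
(the next term ⌊1654/47^2⌋ = 0, terminating the sum). Summing: v_47(1654!) = 35 = 35.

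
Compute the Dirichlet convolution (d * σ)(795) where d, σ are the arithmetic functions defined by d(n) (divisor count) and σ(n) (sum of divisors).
(d * σ)(795) = 2688

Divisors of 795: [1, 3, 5, 15, 53, 159, 265, 795]. For each d | 795:
  d = 1: d(1) · σ(795/1) = 1 · 1296 = 1296
  d = 3: d(3) · σ(795/3) = 2 · 324 = 648
  d = 5: d(5) · σ(795/5) = 2 · 216 = 432
  d = 15: d(15) · σ(795/15) = 4 · 54 = 216
  d = 53: d(53) · σ(795/53) = 2 · 24 = 48
  d = 159: d(159) · σ(795/159) = 4 · 6 = 24
  d = 265: d(265) · σ(795/265) = 4 · 4 = 16
  d = 795: d(795) · σ(795/795) = 8 · 1 = 8
Summing: (d * σ)(795) = 1296 + 648 + 432 + 216 + 48 + 24 + 16 + 8 = 2688.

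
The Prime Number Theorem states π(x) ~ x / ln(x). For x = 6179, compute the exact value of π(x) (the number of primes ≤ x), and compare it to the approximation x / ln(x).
π(6179) = 804;  x/ln(x) ≈ 707.88;  relative error ≈ 11.96%.

Directly count primes up to 6179: π(6179) = 804. The PNT approximation gives 6179/ln(6179) ≈ 6179/8.72891 ≈ 707.88. Relative error (π(x) − x/ln(x)) / π(x) ≈ 11.96%; the approximation is known to undercount slightly (Li(x) is a better estimate).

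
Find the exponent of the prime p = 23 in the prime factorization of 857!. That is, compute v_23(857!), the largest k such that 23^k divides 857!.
v_23(857!) = 38

Legendre's formula: v_p(n!) = Σ_{k ≥ 1} ⌊n / p^k⌋. For p = 23, n = 857, the terms are:
  ⌊857/23^1⌋ = ⌊857/23⌋ = 37
  ⌊857/23^2⌋ = ⌊857/529⌋ = 1
(the next term ⌊857/23^3⌋ = 0, terminating the sum). Summing: v_23(857!) = 37 + 1 = 38.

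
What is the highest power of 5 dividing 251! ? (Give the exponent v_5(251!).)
v_5(251!) = 62

Legendre's formula: v_p(n!) = Σ_{k ≥ 1} ⌊n / p^k⌋. For p = 5, n = 251, the terms are:
  ⌊251/5^1⌋ = ⌊251/5⌋ = 50
  ⌊251/5^2⌋ = ⌊251/25⌋ = 10
  ⌊251/5^3⌋ = ⌊251/125⌋ = 2
(the next term ⌊251/5^4⌋ = 0, terminating the sum). Summing: v_5(251!) = 50 + 10 + 2 = 62.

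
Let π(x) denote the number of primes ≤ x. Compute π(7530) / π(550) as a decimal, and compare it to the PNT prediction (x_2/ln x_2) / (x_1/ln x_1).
π(7530)/π(550) = 954/101 ≈ 9.4455;  PNT prediction ≈ 9.6776.

π(550) = 101 and π(7530) = 954, so π(7530)/π(550) ≈ 9.4455. The PNT-predicted ratio is (7530/ln(7530)) / (550/ln(550)) ≈ 9.6776. The two agree to within a few percent, as expected.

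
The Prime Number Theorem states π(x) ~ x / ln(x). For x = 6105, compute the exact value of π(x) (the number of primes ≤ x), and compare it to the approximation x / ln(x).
π(6105) = 796;  x/ln(x) ≈ 700.37;  relative error ≈ 12.01%.

Directly count primes up to 6105: π(6105) = 796. The PNT approximation gives 6105/ln(6105) ≈ 6105/8.71686 ≈ 700.37. Relative error (π(x) − x/ln(x)) / π(x) ≈ 12.01%; the approximation is known to undercount slightly (Li(x) is a better estimate).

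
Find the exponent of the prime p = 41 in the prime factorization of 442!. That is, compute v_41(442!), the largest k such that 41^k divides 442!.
v_41(442!) = 10

Legendre's formula: v_p(n!) = Σ_{k ≥ 1} ⌊n / p^k⌋. For p = 41, n = 442, the terms are:
  ⌊442/41^1⌋ = ⌊442/41⌋ = 10
(the next term ⌊442/41^2⌋ = 0, terminating the sum). Summing: v_41(442!) = 10 = 10.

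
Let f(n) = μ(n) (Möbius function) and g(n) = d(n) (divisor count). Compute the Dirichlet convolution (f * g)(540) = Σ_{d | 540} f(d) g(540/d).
(μ * d)(540) = 1

Divisors of 540: [1, 2, 3, 4, 5, 6, 9, 10, 12, 15, 18, 20, 27, 30, 36, 45, 54, 60, 90, 108, 135, 180, 270, 540]. For each d | 540:
  d = 1: μ(1) · d(540/1) = 1 · 24 = 24
  d = 2: μ(2) · d(540/2) = -1 · 16 = -16
  d = 3: μ(3) · d(540/3) = -1 · 18 = -18
  d = 4: μ(4) · d(540/4) = 0 · 8 = 0
  d = 5: μ(5) · d(540/5) = -1 · 12 = -12
  d = 6: μ(6) · d(540/6) = 1 · 12 = 12
  d = 9: μ(9) · d(540/9) = 0 · 12 = 0
  d = 10: μ(10) · d(540/10) = 1 · 8 = 8
  d = 12: μ(12) · d(540/12) = 0 · 6 = 0
  d = 15: μ(15) · d(540/15) = 1 · 9 = 9
  d = 18: μ(18) · d(540/18) = 0 · 8 = 0
  d = 20: μ(20) · d(540/20) = 0 · 4 = 0
  d = 27: μ(27) · d(540/27) = 0 · 6 = 0
  d = 30: μ(30) · d(540/30) = -1 · 6 = -6
  d = 36: μ(36) · d(540/36) = 0 · 4 = 0
  d = 45: μ(45) · d(540/45) = 0 · 6 = 0
  d = 54: μ(54) · d(540/54) = 0 · 4 = 0
  d = 60: μ(60) · d(540/60) = 0 · 3 = 0
  d = 90: μ(90) · d(540/90) = 0 · 4 = 0
  d = 108: μ(108) · d(540/108) = 0 · 2 = 0
  d = 135: μ(135) · d(540/135) = 0 · 3 = 0
  d = 180: μ(180) · d(540/180) = 0 · 2 = 0
  d = 270: μ(270) · d(540/270) = 0 · 2 = 0
  d = 540: μ(540) · d(540/540) = 0 · 1 = 0
Summing: (μ * d)(540) = 24 + -16 + -18 + 0 + -12 + 12 + 0 + 8 + 0 + 9 + 0 + 0 + 0 + -6 + 0 + 0 + 0 + 0 + 0 + 0 + 0 + 0 + 0 + 0 = 1.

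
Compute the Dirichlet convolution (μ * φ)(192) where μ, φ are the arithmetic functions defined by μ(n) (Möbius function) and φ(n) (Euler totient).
(μ * φ)(192) = 16

Divisors of 192: [1, 2, 3, 4, 6, 8, 12, 16, 24, 32, 48, 64, 96, 192]. For each d | 192:
  d = 1: μ(1) · φ(192/1) = 1 · 64 = 64
  d = 2: μ(2) · φ(192/2) = -1 · 32 = -32
  d = 3: μ(3) · φ(192/3) = -1 · 32 = -32
  d = 4: μ(4) · φ(192/4) = 0 · 16 = 0
  d = 6: μ(6) · φ(192/6) = 1 · 16 = 16
  d = 8: μ(8) · φ(192/8) = 0 · 8 = 0
  d = 12: μ(12) · φ(192/12) = 0 · 8 = 0
  d = 16: μ(16) · φ(192/16) = 0 · 4 = 0
  d = 24: μ(24) · φ(192/24) = 0 · 4 = 0
  d = 32: μ(32) · φ(192/32) = 0 · 2 = 0
  d = 48: μ(48) · φ(192/48) = 0 · 2 = 0
  d = 64: μ(64) · φ(192/64) = 0 · 2 = 0
  d = 96: μ(96) · φ(192/96) = 0 · 1 = 0
  d = 192: μ(192) · φ(192/192) = 0 · 1 = 0
Summing: (μ * φ)(192) = 64 + -32 + -32 + 0 + 16 + 0 + 0 + 0 + 0 + 0 + 0 + 0 + 0 + 0 = 16.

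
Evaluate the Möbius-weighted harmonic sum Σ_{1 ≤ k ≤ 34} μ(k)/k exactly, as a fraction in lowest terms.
Σ μ(k)/k = -302679716/100280245065

Values of μ(k) for 1 ≤ k ≤ 34: μ(1) = 1, μ(2) = -1, μ(3) = -1, μ(5) = -1, μ(6) = 1, μ(7) = -1, μ(10) = 1, μ(11) = -1, μ(13) = -1, μ(14) = 1, μ(15) = 1, μ(17) = -1, μ(19) = -1, μ(21) = 1, μ(22) = 1, μ(23) = -1, μ(26) = 1, μ(29) = -1, μ(30) = -1, μ(31) = -1, μ(33) = 1, μ(34) = 1, with μ = 0 on non-squarefree integers. Summing μ(k)/k for k where μ(k) ≠ 0 gives -302679716/100280245065 ≈ -0.0030. (PNT ⟺ this sum → 0 as n → ∞.)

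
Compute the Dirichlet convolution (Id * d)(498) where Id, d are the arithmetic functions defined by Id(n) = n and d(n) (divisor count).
(Id * d)(498) = 1700

Divisors of 498: [1, 2, 3, 6, 83, 166, 249, 498]. For each d | 498:
  d = 1: Id(1) · d(498/1) = 1 · 8 = 8
  d = 2: Id(2) · d(498/2) = 2 · 4 = 8
  d = 3: Id(3) · d(498/3) = 3 · 4 = 12
  d = 6: Id(6) · d(498/6) = 6 · 2 = 12
  d = 83: Id(83) · d(498/83) = 83 · 4 = 332
  d = 166: Id(166) · d(498/166) = 166 · 2 = 332
  d = 249: Id(249) · d(498/249) = 249 · 2 = 498
  d = 498: Id(498) · d(498/498) = 498 · 1 = 498
Summing: (Id * d)(498) = 8 + 8 + 12 + 12 + 332 + 332 + 498 + 498 = 1700.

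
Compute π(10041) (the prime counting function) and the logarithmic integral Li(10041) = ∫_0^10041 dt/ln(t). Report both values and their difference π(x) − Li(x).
π(10041) = 1233;  Li(10041) ≈ 1250.59;  π(x) − Li(x) ≈ -17.59.

Direct count of primes ≤ 10041 gives π(10041) = 1233. Numerical evaluation of the logarithmic integral gives Li(10041) ≈ 1250.59. The difference π(x) − Li(x) ≈ -17.59 is typically negative for small/moderate x (Li(x) overestimates), though Littlewood's theorem shows this sign changes infinitely often.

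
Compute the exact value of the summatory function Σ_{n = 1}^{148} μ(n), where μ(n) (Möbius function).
Σ_{n ≤ 148} μ(n) = 1

Compute μ(n) for each 1 ≤ n ≤ 148: μ(1) = 1, μ(2) = -1, μ(3) = -1, μ(4) = 0, μ(5) = -1, μ(6) = 1, μ(7) = -1, μ(8) = 0, μ(9) = 0, μ(10) = 1, μ(11) = -1, μ(12) = 0, μ(13) = -1, μ(14) = 1, μ(15) = 1, μ(16) = 0, μ(17) = -1, μ(18) = 0, μ(19) = -1, μ(20) = 0, μ(21) = 1, μ(22) = 1, μ(23) = -1, μ(24) = 0, μ(25) = 0, μ(26) = 1, μ(27) = 0, μ(28) = 0, μ(29) = -1, μ(30) = -1, μ(31) = -1, μ(32) = 0, μ(33) = 1, μ(34) = 1, μ(35) = 1, μ(36) = 0, μ(37) = -1, μ(38) = 1, μ(39) = 1, μ(40) = 0, μ(41) = -1, μ(42) = -1, μ(43) = -1, μ(44) = 0, μ(45) = 0, μ(46) = 1, μ(47) = -1, μ(48) = 0, μ(49) = 0, μ(50) = 0, μ(51) = 1, μ(52) = 0, μ(53) = -1, μ(54) = 0, μ(55) = 1, μ(56) = 0, μ(57) = 1, μ(58) = 1, μ(59) = -1, μ(60) = 0, μ(61) = -1, μ(62) = 1, μ(63) = 0, μ(64) = 0, μ(65) = 1, μ(66) = -1, μ(67) = -1, μ(68) = 0, μ(69) = 1, μ(70) = -1, μ(71) = -1, μ(72) = 0, μ(73) = -1, μ(74) = 1, μ(75) = 0, μ(76) = 0, μ(77) = 1, μ(78) = -1, μ(79) = -1, μ(80) = 0, μ(81) = 0, μ(82) = 1, μ(83) = -1, μ(84) = 0, μ(85) = 1, μ(86) = 1, μ(87) = 1, μ(88) = 0, μ(89) = -1, μ(90) = 0, μ(91) = 1, μ(92) = 0, μ(93) = 1, μ(94) = 1, μ(95) = 1, μ(96) = 0, μ(97) = -1, μ(98) = 0, μ(99) = 0, μ(100) = 0, μ(101) = -1, μ(102) = -1, μ(103) = -1, μ(104) = 0, μ(105) = -1, μ(106) = 1, μ(107) = -1, μ(108) = 0, μ(109) = -1, μ(110) = -1, μ(111) = 1, μ(112) = 0, μ(113) = -1, μ(114) = -1, μ(115) = 1, μ(116) = 0, μ(117) = 0, μ(118) = 1, μ(119) = 1, μ(120) = 0, μ(121) = 0, μ(122) = 1, μ(123) = 1, μ(124) = 0, μ(125) = 0, μ(126) = 0, μ(127) = -1, μ(128) = 0, μ(129) = 1, μ(130) = -1, μ(131) = -1, μ(132) = 0, μ(133) = 1, μ(134) = 1, μ(135) = 0, μ(136) = 0, μ(137) = -1, μ(138) = -1, μ(139) = -1, μ(140) = 0, μ(141) = 1, μ(142) = 1, μ(143) = 1, μ(144) = 0, μ(145) = 1, μ(146) = 1, μ(147) = 0, μ(148) = 0. Summing all 148 values: 1. (Mertens function M(x) = Σ_{n ≤ x} μ(n); on average M(x) should be small (PNT ⟺ M(x) = o(x)).)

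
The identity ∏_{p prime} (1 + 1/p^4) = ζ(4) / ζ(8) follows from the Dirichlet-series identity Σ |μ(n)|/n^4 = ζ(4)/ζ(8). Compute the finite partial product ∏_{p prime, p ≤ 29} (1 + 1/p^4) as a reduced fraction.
∏ = 408418518091992985088034449701042208/378893302350878356551852293056730625

The primes p ≤ 29 are [2, 3, 5, 7, 11, 13, 17, 19, 23, 29]. For each, (1 + 1/p^4) = (p^4 + 1)/p^4. Multiplying these fractions over p ∈ [2, 3, 5, 7, 11, 13, 17, 19, 23, 29] gives 408418518091992985088034449701042208/378893302350878356551852293056730625. (In the limit P → ∞ this tends to ζ(4)/ζ(8).)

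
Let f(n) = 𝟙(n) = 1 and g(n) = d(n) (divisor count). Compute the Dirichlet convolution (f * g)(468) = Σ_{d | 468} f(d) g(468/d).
(𝟙 * d)(468) = 108

Divisors of 468: [1, 2, 3, 4, 6, 9, 12, 13, 18, 26, 36, 39, 52, 78, 117, 156, 234, 468]. For each d | 468:
  d = 1: 𝟙(1) · d(468/1) = 1 · 18 = 18
  d = 2: 𝟙(2) · d(468/2) = 1 · 12 = 12
  d = 3: 𝟙(3) · d(468/3) = 1 · 12 = 12
  d = 4: 𝟙(4) · d(468/4) = 1 · 6 = 6
  d = 6: 𝟙(6) · d(468/6) = 1 · 8 = 8
  d = 9: 𝟙(9) · d(468/9) = 1 · 6 = 6
  d = 12: 𝟙(12) · d(468/12) = 1 · 4 = 4
  d = 13: 𝟙(13) · d(468/13) = 1 · 9 = 9
  d = 18: 𝟙(18) · d(468/18) = 1 · 4 = 4
  d = 26: 𝟙(26) · d(468/26) = 1 · 6 = 6
  d = 36: 𝟙(36) · d(468/36) = 1 · 2 = 2
  d = 39: 𝟙(39) · d(468/39) = 1 · 6 = 6
  d = 52: 𝟙(52) · d(468/52) = 1 · 3 = 3
  d = 78: 𝟙(78) · d(468/78) = 1 · 4 = 4
  d = 117: 𝟙(117) · d(468/117) = 1 · 3 = 3
  d = 156: 𝟙(156) · d(468/156) = 1 · 2 = 2
  d = 234: 𝟙(234) · d(468/234) = 1 · 2 = 2
  d = 468: 𝟙(468) · d(468/468) = 1 · 1 = 1
Summing: (𝟙 * d)(468) = 18 + 12 + 12 + 6 + 8 + 6 + 4 + 9 + 4 + 6 + 2 + 6 + 3 + 4 + 3 + 2 + 2 + 1 = 108.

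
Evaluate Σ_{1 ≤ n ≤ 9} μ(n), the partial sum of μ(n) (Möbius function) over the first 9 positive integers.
Σ_{n ≤ 9} μ(n) = -2

Compute μ(n) for each 1 ≤ n ≤ 9: μ(1) = 1, μ(2) = -1, μ(3) = -1, μ(4) = 0, μ(5) = -1, μ(6) = 1, μ(7) = -1, μ(8) = 0, μ(9) = 0. Summing all 9 values: -2. (Mertens function M(x) = Σ_{n ≤ x} μ(n); on average M(x) should be small (PNT ⟺ M(x) = o(x)).)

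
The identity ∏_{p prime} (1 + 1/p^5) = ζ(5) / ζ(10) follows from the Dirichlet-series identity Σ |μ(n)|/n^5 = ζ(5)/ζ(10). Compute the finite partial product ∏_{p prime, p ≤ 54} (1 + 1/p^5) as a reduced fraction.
∏ = 32347597211284988160480267437380591091977322089812731895007080802055947812864/31226639806314720763085693561071542877365250131832357293968847568717289128655

The primes p ≤ 54 are [2, 3, 5, 7, 11, 13, 17, 19, 23, 29, 31, 37, 41, 43, 47, 53]. For each, (1 + 1/p^5) = (p^5 + 1)/p^5. Multiplying these fractions over p ∈ [2, 3, 5, 7, 11, 13, 17, 19, 23, 29, 31, 37, 41, 43, 47, 53] gives 32347597211284988160480267437380591091977322089812731895007080802055947812864/31226639806314720763085693561071542877365250131832357293968847568717289128655. (In the limit P → ∞ this tends to ζ(5)/ζ(10).)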